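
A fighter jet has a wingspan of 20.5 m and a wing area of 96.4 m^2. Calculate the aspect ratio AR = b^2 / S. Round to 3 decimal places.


Step 1: b^2 = 20.5^2 = 420.25
Step 2: AR = 420.25 / 96.4 = 4.359

4.359


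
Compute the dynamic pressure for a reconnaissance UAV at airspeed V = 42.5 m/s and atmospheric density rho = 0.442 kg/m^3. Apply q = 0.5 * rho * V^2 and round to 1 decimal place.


Step 1: V^2 = 42.5^2 = 1806.25
Step 2: q = 0.5 * 0.442 * 1806.25
Step 3: q = 399.2 Pa

399.2


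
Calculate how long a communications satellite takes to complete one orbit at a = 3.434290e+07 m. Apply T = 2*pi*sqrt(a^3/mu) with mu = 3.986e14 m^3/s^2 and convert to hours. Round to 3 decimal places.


Step 1: a^3 / mu = 4.050521e+22 / 3.986e14 = 1.016187e+08
Step 2: sqrt(1.016187e+08) = 10080.6097 s
Step 3: T = 2*pi * 10080.6097 = 63338.34 s
Step 4: T in hours = 63338.34 / 3600 = 17.594 hours

17.594


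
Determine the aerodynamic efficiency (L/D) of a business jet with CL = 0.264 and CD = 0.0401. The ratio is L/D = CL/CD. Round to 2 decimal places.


Step 1: L/D = CL / CD = 0.264 / 0.0401
Step 2: L/D = 6.58

6.58


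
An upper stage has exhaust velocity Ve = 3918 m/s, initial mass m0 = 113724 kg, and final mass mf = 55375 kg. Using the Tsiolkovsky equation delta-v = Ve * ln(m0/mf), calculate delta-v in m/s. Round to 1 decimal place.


Step 1: Mass ratio m0/mf = 113724 / 55375 = 2.053707
Step 2: ln(2.053707) = 0.719646
Step 3: delta-v = 3918 * 0.719646 = 2819.6 m/s

2819.6


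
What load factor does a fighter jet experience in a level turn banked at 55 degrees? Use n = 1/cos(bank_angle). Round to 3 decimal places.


Step 1: Convert 55 degrees to radians = 0.959931
Step 2: cos(55 deg) = 0.573576
Step 3: n = 1 / 0.573576 = 1.743

1.743


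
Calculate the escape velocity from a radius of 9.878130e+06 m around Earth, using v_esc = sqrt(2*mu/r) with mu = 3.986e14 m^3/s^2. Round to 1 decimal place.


Step 1: 2*mu/r = 2 * 3.986e14 / 9.878130e+06 = 80703533.9685
Step 2: v_esc = sqrt(80703533.9685) = 8983.5 m/s

8983.5


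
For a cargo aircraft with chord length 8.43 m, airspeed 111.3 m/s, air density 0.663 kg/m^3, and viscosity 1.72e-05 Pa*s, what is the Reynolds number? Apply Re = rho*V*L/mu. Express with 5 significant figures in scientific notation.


Step 1: Numerator = rho * V * L = 0.663 * 111.3 * 8.43 = 622.065717
Step 2: Re = 622.065717 / 1.72e-05
Step 3: Re = 3.6167e+07

3.6167e+07


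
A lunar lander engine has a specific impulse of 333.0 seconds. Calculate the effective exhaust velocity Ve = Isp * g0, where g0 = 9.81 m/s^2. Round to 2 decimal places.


Step 1: Ve = Isp * g0 = 333.0 * 9.81
Step 2: Ve = 3266.73 m/s

3266.73


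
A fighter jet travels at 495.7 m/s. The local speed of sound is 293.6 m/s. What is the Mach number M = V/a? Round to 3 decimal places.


Step 1: M = V / a = 495.7 / 293.6
Step 2: M = 1.688

1.688


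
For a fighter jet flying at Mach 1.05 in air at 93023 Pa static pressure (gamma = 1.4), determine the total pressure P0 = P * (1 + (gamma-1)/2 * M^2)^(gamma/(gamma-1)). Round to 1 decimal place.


Step 1: (gamma-1)/2 * M^2 = 0.2 * 1.1025 = 0.2205
Step 2: 1 + 0.2205 = 1.2205
Step 3: Exponent gamma/(gamma-1) = 3.5
Step 4: P0 = 93023 * 1.2205^3.5 = 186841.2 Pa

186841.2


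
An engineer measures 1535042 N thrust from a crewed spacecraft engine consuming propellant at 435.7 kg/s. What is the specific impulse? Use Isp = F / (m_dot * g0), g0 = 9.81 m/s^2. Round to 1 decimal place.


Step 1: m_dot * g0 = 435.7 * 9.81 = 4274.22
Step 2: Isp = 1535042 / 4274.22 = 359.1 s

359.1


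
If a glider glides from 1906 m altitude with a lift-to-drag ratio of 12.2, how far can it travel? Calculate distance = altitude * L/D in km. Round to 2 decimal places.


Step 1: Glide distance = altitude * L/D = 1906 * 12.2 = 23253.2 m
Step 2: Convert to km: 23253.2 / 1000 = 23.25 km

23.25


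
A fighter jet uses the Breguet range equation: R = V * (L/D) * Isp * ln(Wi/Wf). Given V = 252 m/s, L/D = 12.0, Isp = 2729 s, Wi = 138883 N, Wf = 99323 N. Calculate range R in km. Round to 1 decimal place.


Step 1: Coefficient = V * (L/D) * Isp = 252 * 12.0 * 2729 = 8252496.0 m
Step 2: Wi/Wf = 138883 / 99323 = 1.398296
Step 3: ln(1.398296) = 0.335255
Step 4: R = 8252496.0 * 0.335255 = 2766688.0 m = 2766.7 km

2766.7


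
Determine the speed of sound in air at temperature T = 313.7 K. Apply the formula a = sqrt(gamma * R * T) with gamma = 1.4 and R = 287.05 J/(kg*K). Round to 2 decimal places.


Step 1: gamma * R * T = 1.4 * 287.05 * 313.7 = 126066.619
Step 2: a = sqrt(126066.619) = 355.06 m/s

355.06


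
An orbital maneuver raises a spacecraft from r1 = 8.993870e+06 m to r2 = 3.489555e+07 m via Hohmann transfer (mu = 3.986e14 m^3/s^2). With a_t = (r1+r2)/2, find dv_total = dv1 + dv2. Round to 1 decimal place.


Step 1: Transfer semi-major axis a_t = (8.993870e+06 + 3.489555e+07) / 2 = 2.194471e+07 m
Step 2: v1 (circular at r1) = sqrt(mu/r1) = 6657.26 m/s
Step 3: v_t1 = sqrt(mu*(2/r1 - 1/a_t)) = 8394.9 m/s
Step 4: dv1 = |8394.9 - 6657.26| = 1737.64 m/s
Step 5: v2 (circular at r2) = 3379.74 m/s, v_t2 = 2163.67 m/s
Step 6: dv2 = |3379.74 - 2163.67| = 1216.07 m/s
Step 7: Total delta-v = 1737.64 + 1216.07 = 2953.7 m/s

2953.7


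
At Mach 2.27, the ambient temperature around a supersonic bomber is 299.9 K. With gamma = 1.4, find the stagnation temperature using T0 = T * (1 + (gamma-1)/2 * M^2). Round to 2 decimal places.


Step 1: (gamma-1)/2 = 0.2
Step 2: M^2 = 5.1529
Step 3: 1 + 0.2 * 5.1529 = 2.03058
Step 4: T0 = 299.9 * 2.03058 = 608.97 K

608.97


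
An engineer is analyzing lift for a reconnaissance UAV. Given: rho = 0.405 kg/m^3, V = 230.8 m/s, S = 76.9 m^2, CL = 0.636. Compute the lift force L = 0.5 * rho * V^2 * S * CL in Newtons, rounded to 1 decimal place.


Step 1: Calculate dynamic pressure q = 0.5 * 0.405 * 230.8^2 = 0.5 * 0.405 * 53268.64 = 10786.8996 Pa
Step 2: Multiply by wing area and lift coefficient: L = 10786.8996 * 76.9 * 0.636
Step 3: L = 829512.5792 * 0.636 = 527570.0 N

527570.0


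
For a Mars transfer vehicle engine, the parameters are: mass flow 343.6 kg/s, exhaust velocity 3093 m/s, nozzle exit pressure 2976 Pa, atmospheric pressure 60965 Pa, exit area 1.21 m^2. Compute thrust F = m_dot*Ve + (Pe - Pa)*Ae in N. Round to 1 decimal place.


Step 1: Momentum thrust = m_dot * Ve = 343.6 * 3093 = 1062754.8 N
Step 2: Pressure thrust = (Pe - Pa) * Ae = (2976 - 60965) * 1.21 = -70166.69 N
Step 3: Total thrust F = 1062754.8 + -70166.69 = 992588.1 N

992588.1


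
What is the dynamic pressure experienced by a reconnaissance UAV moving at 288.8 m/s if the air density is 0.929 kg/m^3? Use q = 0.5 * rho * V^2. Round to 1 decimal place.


Step 1: V^2 = 288.8^2 = 83405.44
Step 2: q = 0.5 * 0.929 * 83405.44
Step 3: q = 38741.8 Pa

38741.8


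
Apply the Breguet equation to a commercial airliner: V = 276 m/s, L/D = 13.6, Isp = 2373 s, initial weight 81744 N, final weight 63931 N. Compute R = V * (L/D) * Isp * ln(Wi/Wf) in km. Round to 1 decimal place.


Step 1: Coefficient = V * (L/D) * Isp = 276 * 13.6 * 2373 = 8907292.8 m
Step 2: Wi/Wf = 81744 / 63931 = 1.278629
Step 3: ln(1.278629) = 0.245788
Step 4: R = 8907292.8 * 0.245788 = 2189306.0 m = 2189.3 km

2189.3


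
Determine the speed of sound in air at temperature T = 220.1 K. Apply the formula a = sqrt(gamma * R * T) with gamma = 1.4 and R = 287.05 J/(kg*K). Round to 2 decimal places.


Step 1: gamma * R * T = 1.4 * 287.05 * 220.1 = 88451.587
Step 2: a = sqrt(88451.587) = 297.41 m/s

297.41


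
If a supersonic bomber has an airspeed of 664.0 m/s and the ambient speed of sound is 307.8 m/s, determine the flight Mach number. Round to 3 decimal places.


Step 1: M = V / a = 664.0 / 307.8
Step 2: M = 2.157

2.157


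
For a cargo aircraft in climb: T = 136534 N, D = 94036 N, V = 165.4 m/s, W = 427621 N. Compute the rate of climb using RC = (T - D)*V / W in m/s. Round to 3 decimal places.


Step 1: Excess thrust = T - D = 136534 - 94036 = 42498 N
Step 2: Excess power = 42498 * 165.4 = 7029169.2 W
Step 3: RC = 7029169.2 / 427621 = 16.438 m/s

16.438


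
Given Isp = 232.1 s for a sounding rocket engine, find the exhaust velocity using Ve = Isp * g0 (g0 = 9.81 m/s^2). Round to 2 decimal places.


Step 1: Ve = Isp * g0 = 232.1 * 9.81
Step 2: Ve = 2276.90 m/s

2276.90


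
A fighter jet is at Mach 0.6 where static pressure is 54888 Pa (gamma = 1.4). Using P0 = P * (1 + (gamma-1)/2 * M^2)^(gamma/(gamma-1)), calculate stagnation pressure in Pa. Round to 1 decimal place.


Step 1: (gamma-1)/2 * M^2 = 0.2 * 0.36 = 0.072
Step 2: 1 + 0.072 = 1.072
Step 3: Exponent gamma/(gamma-1) = 3.5
Step 4: P0 = 54888 * 1.072^3.5 = 70009.9 Pa

70009.9


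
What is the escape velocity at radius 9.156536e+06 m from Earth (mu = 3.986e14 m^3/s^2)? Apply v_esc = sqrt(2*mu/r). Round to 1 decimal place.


Step 1: 2*mu/r = 2 * 3.986e14 / 9.156536e+06 = 87063492.1328
Step 2: v_esc = sqrt(87063492.1328) = 9330.8 m/s

9330.8


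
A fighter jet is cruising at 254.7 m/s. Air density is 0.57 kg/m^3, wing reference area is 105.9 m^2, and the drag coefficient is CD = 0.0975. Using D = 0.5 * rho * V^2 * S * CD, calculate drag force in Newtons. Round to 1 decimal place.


Step 1: Dynamic pressure q = 0.5 * 0.57 * 254.7^2 = 18488.5456 Pa
Step 2: Drag D = q * S * CD = 18488.5456 * 105.9 * 0.0975
Step 3: D = 190898.9 N

190898.9


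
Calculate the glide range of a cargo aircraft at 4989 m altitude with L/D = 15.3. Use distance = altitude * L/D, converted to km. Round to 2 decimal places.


Step 1: Glide distance = altitude * L/D = 4989 * 15.3 = 76331.7 m
Step 2: Convert to km: 76331.7 / 1000 = 76.33 km

76.33


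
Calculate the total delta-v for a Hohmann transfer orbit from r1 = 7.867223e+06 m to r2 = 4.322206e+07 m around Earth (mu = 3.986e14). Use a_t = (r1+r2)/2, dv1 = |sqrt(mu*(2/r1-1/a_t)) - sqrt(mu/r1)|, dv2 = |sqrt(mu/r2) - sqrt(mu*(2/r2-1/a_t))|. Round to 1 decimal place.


Step 1: Transfer semi-major axis a_t = (7.867223e+06 + 4.322206e+07) / 2 = 2.554464e+07 m
Step 2: v1 (circular at r1) = sqrt(mu/r1) = 7118.0 m/s
Step 3: v_t1 = sqrt(mu*(2/r1 - 1/a_t)) = 9258.93 m/s
Step 4: dv1 = |9258.93 - 7118.0| = 2140.93 m/s
Step 5: v2 (circular at r2) = 3036.8 m/s, v_t2 = 1685.3 m/s
Step 6: dv2 = |3036.8 - 1685.3| = 1351.5 m/s
Step 7: Total delta-v = 2140.93 + 1351.5 = 3492.4 m/s

3492.4


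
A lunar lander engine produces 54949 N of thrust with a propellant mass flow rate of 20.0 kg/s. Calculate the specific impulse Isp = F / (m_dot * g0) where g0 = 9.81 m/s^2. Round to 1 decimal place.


Step 1: m_dot * g0 = 20.0 * 9.81 = 196.2
Step 2: Isp = 54949 / 196.2 = 280.1 s

280.1


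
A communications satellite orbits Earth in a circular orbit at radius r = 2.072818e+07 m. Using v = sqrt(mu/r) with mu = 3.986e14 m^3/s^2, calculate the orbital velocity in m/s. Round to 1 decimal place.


Step 1: mu / r = 3.986e14 / 2.072818e+07 = 19229860.0263
Step 2: v = sqrt(19229860.0263) = 4385.2 m/s

4385.2


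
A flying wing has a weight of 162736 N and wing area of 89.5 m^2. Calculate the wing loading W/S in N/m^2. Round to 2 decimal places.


Step 1: Wing loading = W / S = 162736 / 89.5
Step 2: Wing loading = 1818.28 N/m^2

1818.28


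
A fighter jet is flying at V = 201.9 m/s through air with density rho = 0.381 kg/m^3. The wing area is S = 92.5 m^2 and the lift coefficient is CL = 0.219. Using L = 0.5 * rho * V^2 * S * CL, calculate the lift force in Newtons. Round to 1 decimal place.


Step 1: Calculate dynamic pressure q = 0.5 * 0.381 * 201.9^2 = 0.5 * 0.381 * 40763.61 = 7765.4677 Pa
Step 2: Multiply by wing area and lift coefficient: L = 7765.4677 * 92.5 * 0.219
Step 3: L = 718305.7627 * 0.219 = 157309.0 N

157309.0


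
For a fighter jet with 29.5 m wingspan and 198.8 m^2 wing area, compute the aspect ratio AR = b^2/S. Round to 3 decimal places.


Step 1: b^2 = 29.5^2 = 870.25
Step 2: AR = 870.25 / 198.8 = 4.378

4.378


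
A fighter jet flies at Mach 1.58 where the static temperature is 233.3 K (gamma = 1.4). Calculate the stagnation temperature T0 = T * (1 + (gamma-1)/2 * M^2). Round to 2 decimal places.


Step 1: (gamma-1)/2 = 0.2
Step 2: M^2 = 2.4964
Step 3: 1 + 0.2 * 2.4964 = 1.49928
Step 4: T0 = 233.3 * 1.49928 = 349.78 K

349.78


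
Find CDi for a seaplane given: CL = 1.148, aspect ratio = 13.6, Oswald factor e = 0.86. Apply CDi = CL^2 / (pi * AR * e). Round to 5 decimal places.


Step 1: CL^2 = 1.148^2 = 1.317904
Step 2: pi * AR * e = 3.14159 * 13.6 * 0.86 = 36.744068
Step 3: CDi = 1.317904 / 36.744068 = 0.03587

0.03587


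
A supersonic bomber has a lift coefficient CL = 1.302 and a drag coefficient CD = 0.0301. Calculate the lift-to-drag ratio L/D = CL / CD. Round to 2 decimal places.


Step 1: L/D = CL / CD = 1.302 / 0.0301
Step 2: L/D = 43.26

43.26


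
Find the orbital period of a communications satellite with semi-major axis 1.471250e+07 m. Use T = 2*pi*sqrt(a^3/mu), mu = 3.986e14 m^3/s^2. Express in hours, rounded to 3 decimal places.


Step 1: a^3 / mu = 3.184633e+21 / 3.986e14 = 7.989547e+06
Step 2: sqrt(7.989547e+06) = 2826.5786 s
Step 3: T = 2*pi * 2826.5786 = 17759.92 s
Step 4: T in hours = 17759.92 / 3600 = 4.933 hours

4.933


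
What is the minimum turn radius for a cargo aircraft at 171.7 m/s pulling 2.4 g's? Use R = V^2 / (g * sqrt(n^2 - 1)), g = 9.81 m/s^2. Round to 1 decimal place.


Step 1: V^2 = 171.7^2 = 29480.89
Step 2: n^2 - 1 = 2.4^2 - 1 = 4.76
Step 3: sqrt(4.76) = 2.181742
Step 4: R = 29480.89 / (9.81 * 2.181742) = 1377.4 m

1377.4


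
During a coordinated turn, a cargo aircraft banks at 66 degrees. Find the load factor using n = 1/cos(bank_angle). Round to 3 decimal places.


Step 1: Convert 66 degrees to radians = 1.151917
Step 2: cos(66 deg) = 0.406737
Step 3: n = 1 / 0.406737 = 2.459

2.459


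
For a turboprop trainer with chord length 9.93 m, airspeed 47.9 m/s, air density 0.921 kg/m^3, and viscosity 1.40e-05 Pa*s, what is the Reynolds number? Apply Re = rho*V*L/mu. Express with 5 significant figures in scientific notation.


Step 1: Numerator = rho * V * L = 0.921 * 47.9 * 9.93 = 438.070887
Step 2: Re = 438.070887 / 1.40e-05
Step 3: Re = 3.1291e+07

3.1291e+07


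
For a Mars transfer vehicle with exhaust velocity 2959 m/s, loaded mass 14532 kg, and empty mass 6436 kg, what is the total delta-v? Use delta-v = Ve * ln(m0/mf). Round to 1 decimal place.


Step 1: Mass ratio m0/mf = 14532 / 6436 = 2.257924
Step 2: ln(2.257924) = 0.814446
Step 3: delta-v = 2959 * 0.814446 = 2409.9 m/s

2409.9


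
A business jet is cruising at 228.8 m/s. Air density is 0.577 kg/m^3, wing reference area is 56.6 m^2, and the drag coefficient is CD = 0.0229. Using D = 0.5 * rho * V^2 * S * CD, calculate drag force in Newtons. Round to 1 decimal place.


Step 1: Dynamic pressure q = 0.5 * 0.577 * 228.8^2 = 15102.8134 Pa
Step 2: Drag D = q * S * CD = 15102.8134 * 56.6 * 0.0229
Step 3: D = 19575.4 N

19575.4


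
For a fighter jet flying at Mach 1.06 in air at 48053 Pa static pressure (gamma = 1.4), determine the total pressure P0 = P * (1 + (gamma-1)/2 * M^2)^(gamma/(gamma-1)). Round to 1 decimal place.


Step 1: (gamma-1)/2 * M^2 = 0.2 * 1.1236 = 0.22472
Step 2: 1 + 0.22472 = 1.22472
Step 3: Exponent gamma/(gamma-1) = 3.5
Step 4: P0 = 48053 * 1.22472^3.5 = 97689.8 Pa

97689.8


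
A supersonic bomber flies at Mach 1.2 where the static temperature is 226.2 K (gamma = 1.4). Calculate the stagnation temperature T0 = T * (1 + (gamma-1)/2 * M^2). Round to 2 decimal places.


Step 1: (gamma-1)/2 = 0.2
Step 2: M^2 = 1.44
Step 3: 1 + 0.2 * 1.44 = 1.288
Step 4: T0 = 226.2 * 1.288 = 291.35 K

291.35


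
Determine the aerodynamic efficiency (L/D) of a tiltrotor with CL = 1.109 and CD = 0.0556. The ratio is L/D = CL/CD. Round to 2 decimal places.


Step 1: L/D = CL / CD = 1.109 / 0.0556
Step 2: L/D = 19.95

19.95


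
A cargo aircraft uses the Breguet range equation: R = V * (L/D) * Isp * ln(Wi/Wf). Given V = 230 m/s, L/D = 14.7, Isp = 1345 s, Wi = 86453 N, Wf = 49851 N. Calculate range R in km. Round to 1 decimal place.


Step 1: Coefficient = V * (L/D) * Isp = 230 * 14.7 * 1345 = 4547445.0 m
Step 2: Wi/Wf = 86453 / 49851 = 1.734228
Step 3: ln(1.734228) = 0.550562
Step 4: R = 4547445.0 * 0.550562 = 2503652.0 m = 2503.7 km

2503.7


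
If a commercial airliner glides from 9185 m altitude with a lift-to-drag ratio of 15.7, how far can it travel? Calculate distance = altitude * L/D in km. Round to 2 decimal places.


Step 1: Glide distance = altitude * L/D = 9185 * 15.7 = 144204.5 m
Step 2: Convert to km: 144204.5 / 1000 = 144.20 km

144.20


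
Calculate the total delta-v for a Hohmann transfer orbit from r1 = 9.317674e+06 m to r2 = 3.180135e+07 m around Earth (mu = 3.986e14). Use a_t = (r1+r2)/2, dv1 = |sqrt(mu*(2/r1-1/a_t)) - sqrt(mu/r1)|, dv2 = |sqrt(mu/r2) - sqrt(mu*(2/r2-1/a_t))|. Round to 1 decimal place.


Step 1: Transfer semi-major axis a_t = (9.317674e+06 + 3.180135e+07) / 2 = 2.055951e+07 m
Step 2: v1 (circular at r1) = sqrt(mu/r1) = 6540.56 m/s
Step 3: v_t1 = sqrt(mu*(2/r1 - 1/a_t)) = 8134.51 m/s
Step 4: dv1 = |8134.51 - 6540.56| = 1593.95 m/s
Step 5: v2 (circular at r2) = 3540.35 m/s, v_t2 = 2383.38 m/s
Step 6: dv2 = |3540.35 - 2383.38| = 1156.97 m/s
Step 7: Total delta-v = 1593.95 + 1156.97 = 2750.9 m/s

2750.9


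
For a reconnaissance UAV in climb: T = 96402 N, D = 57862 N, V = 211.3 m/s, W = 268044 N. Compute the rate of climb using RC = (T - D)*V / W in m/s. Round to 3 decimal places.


Step 1: Excess thrust = T - D = 96402 - 57862 = 38540 N
Step 2: Excess power = 38540 * 211.3 = 8143502.0 W
Step 3: RC = 8143502.0 / 268044 = 30.381 m/s

30.381


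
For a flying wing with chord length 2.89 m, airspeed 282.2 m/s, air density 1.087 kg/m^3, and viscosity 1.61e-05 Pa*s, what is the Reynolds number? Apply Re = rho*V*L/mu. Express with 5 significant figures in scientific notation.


Step 1: Numerator = rho * V * L = 1.087 * 282.2 * 2.89 = 886.511546
Step 2: Re = 886.511546 / 1.61e-05
Step 3: Re = 5.5063e+07

5.5063e+07


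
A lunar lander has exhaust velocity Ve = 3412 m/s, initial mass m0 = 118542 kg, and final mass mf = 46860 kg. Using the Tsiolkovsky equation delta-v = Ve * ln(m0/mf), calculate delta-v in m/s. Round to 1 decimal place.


Step 1: Mass ratio m0/mf = 118542 / 46860 = 2.529706
Step 2: ln(2.529706) = 0.928103
Step 3: delta-v = 3412 * 0.928103 = 3166.7 m/s

3166.7


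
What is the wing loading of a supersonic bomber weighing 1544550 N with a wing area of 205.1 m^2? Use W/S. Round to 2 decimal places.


Step 1: Wing loading = W / S = 1544550 / 205.1
Step 2: Wing loading = 7530.72 N/m^2

7530.72


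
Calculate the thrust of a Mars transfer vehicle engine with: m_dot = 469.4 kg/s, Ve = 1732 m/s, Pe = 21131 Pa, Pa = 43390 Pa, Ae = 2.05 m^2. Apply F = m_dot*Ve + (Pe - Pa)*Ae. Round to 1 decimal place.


Step 1: Momentum thrust = m_dot * Ve = 469.4 * 1732 = 813000.8 N
Step 2: Pressure thrust = (Pe - Pa) * Ae = (21131 - 43390) * 2.05 = -45630.95 N
Step 3: Total thrust F = 813000.8 + -45630.95 = 767369.9 N

767369.9


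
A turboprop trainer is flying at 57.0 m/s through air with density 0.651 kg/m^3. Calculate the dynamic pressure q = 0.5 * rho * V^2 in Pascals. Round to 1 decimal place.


Step 1: V^2 = 57.0^2 = 3249.0
Step 2: q = 0.5 * 0.651 * 3249.0
Step 3: q = 1057.5 Pa

1057.5


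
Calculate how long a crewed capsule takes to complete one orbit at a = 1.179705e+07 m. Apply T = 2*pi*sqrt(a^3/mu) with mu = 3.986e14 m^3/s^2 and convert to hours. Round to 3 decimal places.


Step 1: a^3 / mu = 1.641800e+21 / 3.986e14 = 4.118916e+06
Step 2: sqrt(4.118916e+06) = 2029.5113 s
Step 3: T = 2*pi * 2029.5113 = 12751.8 s
Step 4: T in hours = 12751.8 / 3600 = 3.542 hours

3.542


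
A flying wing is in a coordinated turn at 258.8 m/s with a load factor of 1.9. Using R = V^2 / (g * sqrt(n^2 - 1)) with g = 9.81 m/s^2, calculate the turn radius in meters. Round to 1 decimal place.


Step 1: V^2 = 258.8^2 = 66977.44
Step 2: n^2 - 1 = 1.9^2 - 1 = 2.61
Step 3: sqrt(2.61) = 1.615549
Step 4: R = 66977.44 / (9.81 * 1.615549) = 4226.1 m

4226.1


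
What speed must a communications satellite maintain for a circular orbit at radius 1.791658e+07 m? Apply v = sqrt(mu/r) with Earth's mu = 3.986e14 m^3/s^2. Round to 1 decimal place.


Step 1: mu / r = 3.986e14 / 1.791658e+07 = 22247549.4765
Step 2: v = sqrt(22247549.4765) = 4716.7 m/s

4716.7


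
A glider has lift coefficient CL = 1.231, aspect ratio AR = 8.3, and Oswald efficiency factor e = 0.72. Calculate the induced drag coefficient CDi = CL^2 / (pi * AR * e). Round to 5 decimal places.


Step 1: CL^2 = 1.231^2 = 1.515361
Step 2: pi * AR * e = 3.14159 * 8.3 * 0.72 = 18.774158
Step 3: CDi = 1.515361 / 18.774158 = 0.08072

0.08072


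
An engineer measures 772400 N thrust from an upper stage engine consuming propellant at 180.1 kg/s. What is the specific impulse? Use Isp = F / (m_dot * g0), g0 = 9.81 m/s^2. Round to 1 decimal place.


Step 1: m_dot * g0 = 180.1 * 9.81 = 1766.78
Step 2: Isp = 772400 / 1766.78 = 437.2 s

437.2


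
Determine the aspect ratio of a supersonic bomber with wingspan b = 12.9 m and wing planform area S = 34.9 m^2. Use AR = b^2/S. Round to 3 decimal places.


Step 1: b^2 = 12.9^2 = 166.41
Step 2: AR = 166.41 / 34.9 = 4.768

4.768


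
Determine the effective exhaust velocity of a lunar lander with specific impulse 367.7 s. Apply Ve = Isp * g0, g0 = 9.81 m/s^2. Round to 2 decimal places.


Step 1: Ve = Isp * g0 = 367.7 * 9.81
Step 2: Ve = 3607.14 m/s

3607.14


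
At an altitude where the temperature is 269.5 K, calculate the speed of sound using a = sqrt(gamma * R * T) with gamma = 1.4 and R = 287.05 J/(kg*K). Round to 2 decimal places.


Step 1: gamma * R * T = 1.4 * 287.05 * 269.5 = 108303.965
Step 2: a = sqrt(108303.965) = 329.10 m/s

329.10


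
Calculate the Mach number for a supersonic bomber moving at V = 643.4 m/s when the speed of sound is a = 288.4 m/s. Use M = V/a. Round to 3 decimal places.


Step 1: M = V / a = 643.4 / 288.4
Step 2: M = 2.231

2.231


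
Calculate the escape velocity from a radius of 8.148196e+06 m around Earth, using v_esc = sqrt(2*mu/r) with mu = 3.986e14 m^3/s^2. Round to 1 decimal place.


Step 1: 2*mu/r = 2 * 3.986e14 / 8.148196e+06 = 97837607.2446
Step 2: v_esc = sqrt(97837607.2446) = 9891.3 m/s

9891.3


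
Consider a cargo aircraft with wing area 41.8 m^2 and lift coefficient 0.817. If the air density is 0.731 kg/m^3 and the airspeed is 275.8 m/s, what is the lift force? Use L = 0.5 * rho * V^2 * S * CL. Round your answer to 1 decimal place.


Step 1: Calculate dynamic pressure q = 0.5 * 0.731 * 275.8^2 = 0.5 * 0.731 * 76065.64 = 27801.9914 Pa
Step 2: Multiply by wing area and lift coefficient: L = 27801.9914 * 41.8 * 0.817
Step 3: L = 1162123.2414 * 0.817 = 949454.7 N

949454.7


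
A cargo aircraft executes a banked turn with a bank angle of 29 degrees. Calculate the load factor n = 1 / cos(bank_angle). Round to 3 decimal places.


Step 1: Convert 29 degrees to radians = 0.506145
Step 2: cos(29 deg) = 0.87462
Step 3: n = 1 / 0.87462 = 1.143

1.143


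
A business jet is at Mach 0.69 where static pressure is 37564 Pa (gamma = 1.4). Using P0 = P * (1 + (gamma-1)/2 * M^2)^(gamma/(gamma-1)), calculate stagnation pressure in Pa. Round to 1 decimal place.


Step 1: (gamma-1)/2 * M^2 = 0.2 * 0.4761 = 0.09522
Step 2: 1 + 0.09522 = 1.09522
Step 3: Exponent gamma/(gamma-1) = 3.5
Step 4: P0 = 37564 * 1.09522^3.5 = 51644.8 Pa

51644.8


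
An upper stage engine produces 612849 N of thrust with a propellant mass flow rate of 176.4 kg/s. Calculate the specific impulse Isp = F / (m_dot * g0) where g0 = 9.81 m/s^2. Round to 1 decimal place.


Step 1: m_dot * g0 = 176.4 * 9.81 = 1730.48
Step 2: Isp = 612849 / 1730.48 = 354.1 s

354.1


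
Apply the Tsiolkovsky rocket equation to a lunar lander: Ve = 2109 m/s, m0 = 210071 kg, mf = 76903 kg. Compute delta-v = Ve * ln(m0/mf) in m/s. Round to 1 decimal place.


Step 1: Mass ratio m0/mf = 210071 / 76903 = 2.731636
Step 2: ln(2.731636) = 1.004901
Step 3: delta-v = 2109 * 1.004901 = 2119.3 m/s

2119.3


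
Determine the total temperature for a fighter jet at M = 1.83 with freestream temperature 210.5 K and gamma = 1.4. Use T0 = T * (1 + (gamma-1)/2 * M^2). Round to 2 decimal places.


Step 1: (gamma-1)/2 = 0.2
Step 2: M^2 = 3.3489
Step 3: 1 + 0.2 * 3.3489 = 1.66978
Step 4: T0 = 210.5 * 1.66978 = 351.49 K

351.49


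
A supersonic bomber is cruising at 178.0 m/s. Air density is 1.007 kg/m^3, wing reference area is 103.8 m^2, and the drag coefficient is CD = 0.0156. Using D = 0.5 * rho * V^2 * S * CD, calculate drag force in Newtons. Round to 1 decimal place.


Step 1: Dynamic pressure q = 0.5 * 1.007 * 178.0^2 = 15952.894 Pa
Step 2: Drag D = q * S * CD = 15952.894 * 103.8 * 0.0156
Step 3: D = 25832.2 N

25832.2


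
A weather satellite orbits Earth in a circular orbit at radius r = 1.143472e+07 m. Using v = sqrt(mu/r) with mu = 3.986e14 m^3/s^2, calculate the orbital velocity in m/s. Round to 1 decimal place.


Step 1: mu / r = 3.986e14 / 1.143472e+07 = 34858745.9947
Step 2: v = sqrt(34858745.9947) = 5904.1 m/s

5904.1


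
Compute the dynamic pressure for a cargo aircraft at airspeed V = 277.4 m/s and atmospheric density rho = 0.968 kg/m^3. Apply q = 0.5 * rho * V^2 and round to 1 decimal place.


Step 1: V^2 = 277.4^2 = 76950.76
Step 2: q = 0.5 * 0.968 * 76950.76
Step 3: q = 37244.2 Pa

37244.2


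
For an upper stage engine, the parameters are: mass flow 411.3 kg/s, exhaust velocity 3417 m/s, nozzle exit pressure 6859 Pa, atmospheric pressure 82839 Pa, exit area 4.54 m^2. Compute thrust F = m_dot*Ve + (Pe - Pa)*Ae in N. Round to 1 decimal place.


Step 1: Momentum thrust = m_dot * Ve = 411.3 * 3417 = 1405412.1 N
Step 2: Pressure thrust = (Pe - Pa) * Ae = (6859 - 82839) * 4.54 = -344949.20 N
Step 3: Total thrust F = 1405412.1 + -344949.20 = 1060462.9 N

1060462.9


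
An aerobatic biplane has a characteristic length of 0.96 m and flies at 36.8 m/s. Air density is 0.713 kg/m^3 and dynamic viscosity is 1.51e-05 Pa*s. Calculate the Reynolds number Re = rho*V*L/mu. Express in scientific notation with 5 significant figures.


Step 1: Numerator = rho * V * L = 0.713 * 36.8 * 0.96 = 25.188864
Step 2: Re = 25.188864 / 1.51e-05
Step 3: Re = 1.6681e+06

1.6681e+06


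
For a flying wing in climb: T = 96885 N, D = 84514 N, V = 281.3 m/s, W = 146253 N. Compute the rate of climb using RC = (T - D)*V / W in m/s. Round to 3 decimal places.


Step 1: Excess thrust = T - D = 96885 - 84514 = 12371 N
Step 2: Excess power = 12371 * 281.3 = 3479962.3 W
Step 3: RC = 3479962.3 / 146253 = 23.794 m/s

23.794


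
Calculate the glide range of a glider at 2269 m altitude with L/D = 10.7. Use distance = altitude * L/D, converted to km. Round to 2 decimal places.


Step 1: Glide distance = altitude * L/D = 2269 * 10.7 = 24278.3 m
Step 2: Convert to km: 24278.3 / 1000 = 24.28 km

24.28


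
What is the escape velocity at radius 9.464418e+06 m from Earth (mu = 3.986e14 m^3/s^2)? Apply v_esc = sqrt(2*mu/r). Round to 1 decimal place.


Step 1: 2*mu/r = 2 * 3.986e14 / 9.464418e+06 = 84231275.4995
Step 2: v_esc = sqrt(84231275.4995) = 9177.8 m/s

9177.8


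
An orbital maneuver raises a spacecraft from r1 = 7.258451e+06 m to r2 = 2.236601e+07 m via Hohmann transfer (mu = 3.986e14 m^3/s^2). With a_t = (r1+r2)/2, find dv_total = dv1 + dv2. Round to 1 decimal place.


Step 1: Transfer semi-major axis a_t = (7.258451e+06 + 2.236601e+07) / 2 = 1.481223e+07 m
Step 2: v1 (circular at r1) = sqrt(mu/r1) = 7410.49 m/s
Step 3: v_t1 = sqrt(mu*(2/r1 - 1/a_t)) = 9106.06 m/s
Step 4: dv1 = |9106.06 - 7410.49| = 1695.58 m/s
Step 5: v2 (circular at r2) = 4221.57 m/s, v_t2 = 2955.19 m/s
Step 6: dv2 = |4221.57 - 2955.19| = 1266.38 m/s
Step 7: Total delta-v = 1695.58 + 1266.38 = 2962.0 m/s

2962.0


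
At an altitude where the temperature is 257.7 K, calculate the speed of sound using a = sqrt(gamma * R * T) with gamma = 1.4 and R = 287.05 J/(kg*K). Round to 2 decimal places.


Step 1: gamma * R * T = 1.4 * 287.05 * 257.7 = 103561.899
Step 2: a = sqrt(103561.899) = 321.81 m/s

321.81


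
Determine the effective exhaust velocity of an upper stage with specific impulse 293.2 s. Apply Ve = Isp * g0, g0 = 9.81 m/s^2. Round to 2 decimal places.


Step 1: Ve = Isp * g0 = 293.2 * 9.81
Step 2: Ve = 2876.29 m/s

2876.29


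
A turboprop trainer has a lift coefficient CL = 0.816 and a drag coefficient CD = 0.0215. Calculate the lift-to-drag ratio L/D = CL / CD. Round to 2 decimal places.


Step 1: L/D = CL / CD = 0.816 / 0.0215
Step 2: L/D = 37.95

37.95


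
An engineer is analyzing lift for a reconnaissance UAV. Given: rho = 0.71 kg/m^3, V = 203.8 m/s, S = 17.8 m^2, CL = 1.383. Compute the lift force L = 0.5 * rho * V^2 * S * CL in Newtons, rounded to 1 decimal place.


Step 1: Calculate dynamic pressure q = 0.5 * 0.71 * 203.8^2 = 0.5 * 0.71 * 41534.44 = 14744.7262 Pa
Step 2: Multiply by wing area and lift coefficient: L = 14744.7262 * 17.8 * 1.383
Step 3: L = 262456.1264 * 1.383 = 362976.8 N

362976.8


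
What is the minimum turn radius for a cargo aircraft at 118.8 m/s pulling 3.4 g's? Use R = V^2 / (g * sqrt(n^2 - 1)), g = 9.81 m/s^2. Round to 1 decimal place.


Step 1: V^2 = 118.8^2 = 14113.44
Step 2: n^2 - 1 = 3.4^2 - 1 = 10.56
Step 3: sqrt(10.56) = 3.249615
Step 4: R = 14113.44 / (9.81 * 3.249615) = 442.7 m

442.7


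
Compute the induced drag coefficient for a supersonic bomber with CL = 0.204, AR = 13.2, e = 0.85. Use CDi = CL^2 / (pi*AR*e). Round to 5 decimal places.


Step 1: CL^2 = 0.204^2 = 0.041616
Step 2: pi * AR * e = 3.14159 * 13.2 * 0.85 = 35.24867
Step 3: CDi = 0.041616 / 35.24867 = 0.00118

0.00118


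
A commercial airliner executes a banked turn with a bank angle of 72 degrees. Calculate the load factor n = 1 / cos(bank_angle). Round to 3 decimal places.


Step 1: Convert 72 degrees to radians = 1.256637
Step 2: cos(72 deg) = 0.309017
Step 3: n = 1 / 0.309017 = 3.236

3.236


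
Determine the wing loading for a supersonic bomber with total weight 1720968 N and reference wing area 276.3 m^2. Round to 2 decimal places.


Step 1: Wing loading = W / S = 1720968 / 276.3
Step 2: Wing loading = 6228.62 N/m^2

6228.62


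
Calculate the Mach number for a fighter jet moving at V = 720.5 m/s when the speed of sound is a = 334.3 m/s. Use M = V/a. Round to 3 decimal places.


Step 1: M = V / a = 720.5 / 334.3
Step 2: M = 2.155

2.155


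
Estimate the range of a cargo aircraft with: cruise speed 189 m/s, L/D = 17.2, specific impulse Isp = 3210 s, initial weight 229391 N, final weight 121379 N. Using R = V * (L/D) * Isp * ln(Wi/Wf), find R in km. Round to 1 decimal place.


Step 1: Coefficient = V * (L/D) * Isp = 189 * 17.2 * 3210 = 10435068.0 m
Step 2: Wi/Wf = 229391 / 121379 = 1.889874
Step 3: ln(1.889874) = 0.63651
Step 4: R = 10435068.0 * 0.63651 = 6642026.1 m = 6642.0 km

6642.0


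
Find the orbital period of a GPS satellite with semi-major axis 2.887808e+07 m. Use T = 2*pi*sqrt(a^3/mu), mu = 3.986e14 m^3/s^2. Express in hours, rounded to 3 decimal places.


Step 1: a^3 / mu = 2.408269e+22 / 3.986e14 = 6.041818e+07
Step 2: sqrt(6.041818e+07) = 7772.9133 s
Step 3: T = 2*pi * 7772.9133 = 48838.65 s
Step 4: T in hours = 48838.65 / 3600 = 13.566 hours

13.566


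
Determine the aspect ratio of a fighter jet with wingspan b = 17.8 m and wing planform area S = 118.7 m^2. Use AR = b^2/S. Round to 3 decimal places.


Step 1: b^2 = 17.8^2 = 316.84
Step 2: AR = 316.84 / 118.7 = 2.669

2.669


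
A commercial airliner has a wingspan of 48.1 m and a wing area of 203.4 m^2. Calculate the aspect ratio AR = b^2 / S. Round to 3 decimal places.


Step 1: b^2 = 48.1^2 = 2313.61
Step 2: AR = 2313.61 / 203.4 = 11.375

11.375


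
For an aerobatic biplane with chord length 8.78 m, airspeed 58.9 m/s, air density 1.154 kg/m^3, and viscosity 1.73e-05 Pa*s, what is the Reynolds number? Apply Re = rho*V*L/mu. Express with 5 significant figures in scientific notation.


Step 1: Numerator = rho * V * L = 1.154 * 58.9 * 8.78 = 596.781868
Step 2: Re = 596.781868 / 1.73e-05
Step 3: Re = 3.4496e+07

3.4496e+07


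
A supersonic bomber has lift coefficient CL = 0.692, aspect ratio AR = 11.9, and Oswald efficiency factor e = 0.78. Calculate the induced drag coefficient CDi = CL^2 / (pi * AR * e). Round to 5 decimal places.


Step 1: CL^2 = 0.692^2 = 0.478864
Step 2: pi * AR * e = 3.14159 * 11.9 * 0.78 = 29.160263
Step 3: CDi = 0.478864 / 29.160263 = 0.01642

0.01642


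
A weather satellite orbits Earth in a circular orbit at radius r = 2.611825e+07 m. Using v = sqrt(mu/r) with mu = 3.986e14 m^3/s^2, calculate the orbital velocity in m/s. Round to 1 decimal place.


Step 1: mu / r = 3.986e14 / 2.611825e+07 = 15261359.3943
Step 2: v = sqrt(15261359.3943) = 3906.6 m/s

3906.6


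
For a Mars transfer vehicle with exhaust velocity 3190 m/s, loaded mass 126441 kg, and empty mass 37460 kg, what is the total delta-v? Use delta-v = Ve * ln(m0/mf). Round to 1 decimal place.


Step 1: Mass ratio m0/mf = 126441 / 37460 = 3.37536
Step 2: ln(3.37536) = 1.216502
Step 3: delta-v = 3190 * 1.216502 = 3880.6 m/s

3880.6


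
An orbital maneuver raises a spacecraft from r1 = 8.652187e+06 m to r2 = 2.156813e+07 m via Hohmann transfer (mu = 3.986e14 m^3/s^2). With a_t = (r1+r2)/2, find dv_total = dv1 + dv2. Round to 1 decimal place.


Step 1: Transfer semi-major axis a_t = (8.652187e+06 + 2.156813e+07) / 2 = 1.511016e+07 m
Step 2: v1 (circular at r1) = sqrt(mu/r1) = 6787.44 m/s
Step 3: v_t1 = sqrt(mu*(2/r1 - 1/a_t)) = 8109.19 m/s
Step 4: dv1 = |8109.19 - 6787.44| = 1321.75 m/s
Step 5: v2 (circular at r2) = 4298.95 m/s, v_t2 = 3253.05 m/s
Step 6: dv2 = |4298.95 - 3253.05| = 1045.9 m/s
Step 7: Total delta-v = 1321.75 + 1045.9 = 2367.7 m/s

2367.7


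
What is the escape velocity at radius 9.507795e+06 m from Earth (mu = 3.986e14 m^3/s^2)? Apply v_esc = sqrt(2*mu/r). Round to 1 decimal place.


Step 1: 2*mu/r = 2 * 3.986e14 / 9.507795e+06 = 83846990.8112
Step 2: v_esc = sqrt(83846990.8112) = 9156.8 m/s

9156.8


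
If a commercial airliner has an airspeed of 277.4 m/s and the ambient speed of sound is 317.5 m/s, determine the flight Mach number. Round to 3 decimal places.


Step 1: M = V / a = 277.4 / 317.5
Step 2: M = 0.874

0.874


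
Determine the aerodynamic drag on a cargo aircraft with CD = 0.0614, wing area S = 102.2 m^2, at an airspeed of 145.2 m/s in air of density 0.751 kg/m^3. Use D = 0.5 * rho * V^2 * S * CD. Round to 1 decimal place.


Step 1: Dynamic pressure q = 0.5 * 0.751 * 145.2^2 = 7916.6815 Pa
Step 2: Drag D = q * S * CD = 7916.6815 * 102.2 * 0.0614
Step 3: D = 49677.8 N

49677.8


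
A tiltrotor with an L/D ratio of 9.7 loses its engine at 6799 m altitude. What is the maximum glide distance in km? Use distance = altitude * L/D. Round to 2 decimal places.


Step 1: Glide distance = altitude * L/D = 6799 * 9.7 = 65950.3 m
Step 2: Convert to km: 65950.3 / 1000 = 65.95 km

65.95


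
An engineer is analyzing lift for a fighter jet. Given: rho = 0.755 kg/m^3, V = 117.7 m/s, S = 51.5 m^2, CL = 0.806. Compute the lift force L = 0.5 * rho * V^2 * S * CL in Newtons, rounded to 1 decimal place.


Step 1: Calculate dynamic pressure q = 0.5 * 0.755 * 117.7^2 = 0.5 * 0.755 * 13853.29 = 5229.617 Pa
Step 2: Multiply by wing area and lift coefficient: L = 5229.617 * 51.5 * 0.806
Step 3: L = 269325.2742 * 0.806 = 217076.2 N

217076.2


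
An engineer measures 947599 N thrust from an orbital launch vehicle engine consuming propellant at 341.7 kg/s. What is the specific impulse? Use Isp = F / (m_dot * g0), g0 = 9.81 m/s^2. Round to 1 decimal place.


Step 1: m_dot * g0 = 341.7 * 9.81 = 3352.08
Step 2: Isp = 947599 / 3352.08 = 282.7 s

282.7


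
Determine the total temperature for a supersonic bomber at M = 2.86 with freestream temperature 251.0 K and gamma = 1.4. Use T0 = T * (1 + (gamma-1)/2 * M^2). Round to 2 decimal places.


Step 1: (gamma-1)/2 = 0.2
Step 2: M^2 = 8.1796
Step 3: 1 + 0.2 * 8.1796 = 2.63592
Step 4: T0 = 251.0 * 2.63592 = 661.62 K

661.62


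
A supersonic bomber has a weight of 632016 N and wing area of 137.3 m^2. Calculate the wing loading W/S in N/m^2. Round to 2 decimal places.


Step 1: Wing loading = W / S = 632016 / 137.3
Step 2: Wing loading = 4603.18 N/m^2

4603.18


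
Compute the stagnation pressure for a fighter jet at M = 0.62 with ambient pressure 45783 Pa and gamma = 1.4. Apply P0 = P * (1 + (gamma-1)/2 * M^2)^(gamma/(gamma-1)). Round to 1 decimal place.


Step 1: (gamma-1)/2 * M^2 = 0.2 * 0.3844 = 0.07688
Step 2: 1 + 0.07688 = 1.07688
Step 3: Exponent gamma/(gamma-1) = 3.5
Step 4: P0 = 45783 * 1.07688^3.5 = 59332.1 Pa

59332.1


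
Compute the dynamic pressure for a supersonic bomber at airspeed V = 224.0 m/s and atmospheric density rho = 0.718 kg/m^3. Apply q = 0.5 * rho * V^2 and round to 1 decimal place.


Step 1: V^2 = 224.0^2 = 50176.0
Step 2: q = 0.5 * 0.718 * 50176.0
Step 3: q = 18013.2 Pa

18013.2


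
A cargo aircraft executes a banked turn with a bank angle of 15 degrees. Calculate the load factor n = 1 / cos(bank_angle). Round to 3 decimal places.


Step 1: Convert 15 degrees to radians = 0.261799
Step 2: cos(15 deg) = 0.965926
Step 3: n = 1 / 0.965926 = 1.035

1.035


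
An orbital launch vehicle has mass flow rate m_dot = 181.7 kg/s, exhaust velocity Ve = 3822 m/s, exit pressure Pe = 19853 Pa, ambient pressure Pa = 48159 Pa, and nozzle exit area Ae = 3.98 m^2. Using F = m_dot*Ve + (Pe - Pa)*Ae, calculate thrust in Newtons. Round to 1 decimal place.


Step 1: Momentum thrust = m_dot * Ve = 181.7 * 3822 = 694457.4 N
Step 2: Pressure thrust = (Pe - Pa) * Ae = (19853 - 48159) * 3.98 = -112657.88 N
Step 3: Total thrust F = 694457.4 + -112657.88 = 581799.5 N

581799.5


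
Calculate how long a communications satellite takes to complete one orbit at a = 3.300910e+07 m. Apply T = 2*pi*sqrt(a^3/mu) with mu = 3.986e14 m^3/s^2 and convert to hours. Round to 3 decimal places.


Step 1: a^3 / mu = 3.596674e+22 / 3.986e14 = 9.023266e+07
Step 2: sqrt(9.023266e+07) = 9499.0873 s
Step 3: T = 2*pi * 9499.0873 = 59684.53 s
Step 4: T in hours = 59684.53 / 3600 = 16.579 hours

16.579


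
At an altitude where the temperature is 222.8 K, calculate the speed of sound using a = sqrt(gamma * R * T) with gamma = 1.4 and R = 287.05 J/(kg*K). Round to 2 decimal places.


Step 1: gamma * R * T = 1.4 * 287.05 * 222.8 = 89536.636
Step 2: a = sqrt(89536.636) = 299.23 m/s

299.23


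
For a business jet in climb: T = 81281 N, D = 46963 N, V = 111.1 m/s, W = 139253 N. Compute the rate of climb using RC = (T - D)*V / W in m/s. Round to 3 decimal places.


Step 1: Excess thrust = T - D = 81281 - 46963 = 34318 N
Step 2: Excess power = 34318 * 111.1 = 3812729.8 W
Step 3: RC = 3812729.8 / 139253 = 27.380 m/s

27.380


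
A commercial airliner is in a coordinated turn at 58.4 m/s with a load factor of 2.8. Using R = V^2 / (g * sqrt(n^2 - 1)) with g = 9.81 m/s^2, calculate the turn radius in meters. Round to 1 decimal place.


Step 1: V^2 = 58.4^2 = 3410.56
Step 2: n^2 - 1 = 2.8^2 - 1 = 6.84
Step 3: sqrt(6.84) = 2.615339
Step 4: R = 3410.56 / (9.81 * 2.615339) = 132.9 m

132.9


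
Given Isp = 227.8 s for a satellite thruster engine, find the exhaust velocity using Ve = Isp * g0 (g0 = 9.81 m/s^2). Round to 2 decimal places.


Step 1: Ve = Isp * g0 = 227.8 * 9.81
Step 2: Ve = 2234.72 m/s

2234.72


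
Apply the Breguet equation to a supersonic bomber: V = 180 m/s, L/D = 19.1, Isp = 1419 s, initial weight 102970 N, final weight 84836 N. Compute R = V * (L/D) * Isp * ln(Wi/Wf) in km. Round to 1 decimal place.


Step 1: Coefficient = V * (L/D) * Isp = 180 * 19.1 * 1419 = 4878522.0 m
Step 2: Wi/Wf = 102970 / 84836 = 1.213754
Step 3: ln(1.213754) = 0.193718
Step 4: R = 4878522.0 * 0.193718 = 945056.1 m = 945.1 km

945.1
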